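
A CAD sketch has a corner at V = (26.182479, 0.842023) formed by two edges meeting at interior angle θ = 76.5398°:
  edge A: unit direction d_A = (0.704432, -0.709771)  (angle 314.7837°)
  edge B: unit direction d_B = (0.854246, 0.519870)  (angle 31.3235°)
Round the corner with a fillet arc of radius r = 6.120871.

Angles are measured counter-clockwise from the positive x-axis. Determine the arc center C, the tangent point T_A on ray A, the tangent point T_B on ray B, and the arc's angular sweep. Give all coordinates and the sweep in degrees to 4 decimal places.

bisector direction at 353.0536° = (0.992660,-0.120941)
center distance |VC| = r/sin(θ/2) = 6.120871/sin(38.2699°) = 9.882468
C = V + |VC|·bis = (35.9924,-0.3532)
T_A = V + ((C−V)·d_A)·d_A = V + 7.7587·d_A = (31.6480,-4.6649)
T_B = V + ((C−V)·d_B)·d_B = V + 7.7587·d_B = (32.8104,4.8756)
sweep = 180° − θ = 103.4602°

center=(35.9924,-0.3532) T_A=(31.6480,-4.6649) T_B=(32.8104,4.8756) sweep=103.4602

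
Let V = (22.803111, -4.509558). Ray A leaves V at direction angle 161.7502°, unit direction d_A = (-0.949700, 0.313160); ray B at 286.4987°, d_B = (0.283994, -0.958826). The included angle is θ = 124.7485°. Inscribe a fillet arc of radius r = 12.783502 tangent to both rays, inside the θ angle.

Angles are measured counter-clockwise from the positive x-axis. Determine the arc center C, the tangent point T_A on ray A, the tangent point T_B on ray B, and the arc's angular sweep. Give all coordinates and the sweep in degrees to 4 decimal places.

bisector direction at 224.1245° = (-0.717829,-0.696219)
center distance |VC| = r/sin(θ/2) = 12.783502/sin(62.3743°) = 14.428409
C = V + |VC|·bis = (12.4460,-14.5549)
T_A = V + ((C−V)·d_A)·d_A = V + 6.6904·d_A = (16.4493,-2.4144)
T_B = V + ((C−V)·d_B)·d_B = V + 6.6904·d_B = (24.7031,-10.9245)
sweep = 180° − θ = 55.2515°

center=(12.4460,-14.5549) T_A=(16.4493,-2.4144) T_B=(24.7031,-10.9245) sweep=55.2515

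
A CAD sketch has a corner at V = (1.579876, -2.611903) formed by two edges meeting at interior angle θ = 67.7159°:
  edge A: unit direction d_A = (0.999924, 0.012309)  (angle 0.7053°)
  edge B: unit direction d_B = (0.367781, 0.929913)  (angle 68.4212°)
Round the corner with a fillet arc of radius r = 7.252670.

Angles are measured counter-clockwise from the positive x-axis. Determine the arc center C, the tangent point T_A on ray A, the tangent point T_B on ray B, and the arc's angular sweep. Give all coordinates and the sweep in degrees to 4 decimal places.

center=(12.3000,4.7733) T_A=(12.3893,-2.4788) T_B=(5.5557,7.4407) sweep=112.2841

bisector direction at 34.5633° = (0.823500,0.567316)
center distance |VC| = r/sin(θ/2) = 7.252670/sin(33.8580°) = 13.017778
C = V + |VC|·bis = (12.3000,4.7733)
T_A = V + ((C−V)·d_A)·d_A = V + 10.8102·d_A = (12.3893,-2.4788)
T_B = V + ((C−V)·d_B)·d_B = V + 10.8102·d_B = (5.5557,7.4407)
sweep = 180° − θ = 112.2841°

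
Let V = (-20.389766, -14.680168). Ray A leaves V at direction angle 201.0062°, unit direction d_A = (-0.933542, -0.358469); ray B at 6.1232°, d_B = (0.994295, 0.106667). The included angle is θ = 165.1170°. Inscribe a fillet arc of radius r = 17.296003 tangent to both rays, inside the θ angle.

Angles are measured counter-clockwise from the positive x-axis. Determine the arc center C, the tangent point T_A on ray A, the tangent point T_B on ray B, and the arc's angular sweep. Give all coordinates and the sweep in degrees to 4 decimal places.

center=(-16.2986,-31.6365) T_A=(-22.4987,-15.4900) T_B=(-18.1436,-14.4392) sweep=14.8830

bisector direction at 283.5647° = (0.234543,-0.972106)
center distance |VC| = r/sin(θ/2) = 17.296003/sin(82.5585°) = 17.442914
C = V + |VC|·bis = (-16.2986,-31.6365)
T_A = V + ((C−V)·d_A)·d_A = V + 2.2591·d_A = (-22.4987,-15.4900)
T_B = V + ((C−V)·d_B)·d_B = V + 2.2591·d_B = (-18.1436,-14.4392)
sweep = 180° − θ = 14.8830°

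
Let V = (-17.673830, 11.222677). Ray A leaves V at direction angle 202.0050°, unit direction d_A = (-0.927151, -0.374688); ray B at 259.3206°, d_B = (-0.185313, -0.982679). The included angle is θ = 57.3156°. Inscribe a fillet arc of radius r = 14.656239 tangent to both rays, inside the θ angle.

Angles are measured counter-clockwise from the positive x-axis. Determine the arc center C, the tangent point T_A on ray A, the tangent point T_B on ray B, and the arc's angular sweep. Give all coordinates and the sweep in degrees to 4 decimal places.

bisector direction at 230.6628° = (-0.633883,-0.773429)
center distance |VC| = r/sin(θ/2) = 14.656239/sin(28.6578°) = 30.560742
C = V + |VC|·bis = (-37.0458,-12.4139)
T_A = V + ((C−V)·d_A)·d_A = V + 26.8170·d_A = (-42.5373,1.1747)
T_B = V + ((C−V)·d_B)·d_B = V + 26.8170·d_B = (-22.6434,-15.1299)
sweep = 180° − θ = 122.6844°

center=(-37.0458,-12.4139) T_A=(-42.5373,1.1747) T_B=(-22.6434,-15.1299) sweep=122.6844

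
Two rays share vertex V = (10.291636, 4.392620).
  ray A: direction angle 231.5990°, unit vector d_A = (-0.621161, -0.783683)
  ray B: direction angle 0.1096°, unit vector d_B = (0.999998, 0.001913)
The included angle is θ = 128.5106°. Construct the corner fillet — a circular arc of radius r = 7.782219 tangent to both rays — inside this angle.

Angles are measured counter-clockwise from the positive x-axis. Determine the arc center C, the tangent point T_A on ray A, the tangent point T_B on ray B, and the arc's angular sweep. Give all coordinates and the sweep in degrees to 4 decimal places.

center=(14.0593,-3.3824) T_A=(7.9605,1.4516) T_B=(14.0444,4.3998) sweep=51.4894

bisector direction at 295.8543° = (0.436084,-0.899906)
center distance |VC| = r/sin(θ/2) = 7.782219/sin(64.2553°) = 8.639821
C = V + |VC|·bis = (14.0593,-3.3824)
T_A = V + ((C−V)·d_A)·d_A = V + 3.7528·d_A = (7.9605,1.4516)
T_B = V + ((C−V)·d_B)·d_B = V + 3.7528·d_B = (14.0444,4.3998)
sweep = 180° − θ = 51.4894°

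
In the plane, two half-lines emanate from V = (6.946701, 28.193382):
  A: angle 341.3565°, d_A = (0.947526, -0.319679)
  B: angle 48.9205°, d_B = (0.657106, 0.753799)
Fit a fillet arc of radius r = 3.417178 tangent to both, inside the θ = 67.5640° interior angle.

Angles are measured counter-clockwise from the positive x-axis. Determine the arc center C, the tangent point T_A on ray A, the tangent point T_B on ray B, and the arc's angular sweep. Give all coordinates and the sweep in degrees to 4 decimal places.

center=(12.8791,29.7983) T_A=(11.7867,26.5605) T_B=(10.3032,32.0438) sweep=112.4360

bisector direction at 15.1385° = (0.965297,0.261153)
center distance |VC| = r/sin(θ/2) = 3.417178/sin(33.7820°) = 6.145622
C = V + |VC|·bis = (12.8791,29.7983)
T_A = V + ((C−V)·d_A)·d_A = V + 5.1080·d_A = (11.7867,26.5605)
T_B = V + ((C−V)·d_B)·d_B = V + 5.1080·d_B = (10.3032,32.0438)
sweep = 180° − θ = 112.4360°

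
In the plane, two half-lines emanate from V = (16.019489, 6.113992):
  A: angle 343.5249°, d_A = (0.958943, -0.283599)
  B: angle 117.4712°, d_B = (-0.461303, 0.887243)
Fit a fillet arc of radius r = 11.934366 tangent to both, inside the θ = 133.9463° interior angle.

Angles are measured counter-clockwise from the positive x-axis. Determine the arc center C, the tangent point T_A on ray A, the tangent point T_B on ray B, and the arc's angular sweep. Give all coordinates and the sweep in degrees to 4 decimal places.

center=(24.2682,16.1198) T_A=(20.8837,4.6755) T_B=(13.6796,10.6145) sweep=46.0537

bisector direction at 50.4980° = (0.636104,0.771603)
center distance |VC| = r/sin(θ/2) = 11.934366/sin(66.9732°) = 12.967603
C = V + |VC|·bis = (24.2682,16.1198)
T_A = V + ((C−V)·d_A)·d_A = V + 5.0724·d_A = (20.8837,4.6755)
T_B = V + ((C−V)·d_B)·d_B = V + 5.0724·d_B = (13.6796,10.6145)
sweep = 180° − θ = 46.0537°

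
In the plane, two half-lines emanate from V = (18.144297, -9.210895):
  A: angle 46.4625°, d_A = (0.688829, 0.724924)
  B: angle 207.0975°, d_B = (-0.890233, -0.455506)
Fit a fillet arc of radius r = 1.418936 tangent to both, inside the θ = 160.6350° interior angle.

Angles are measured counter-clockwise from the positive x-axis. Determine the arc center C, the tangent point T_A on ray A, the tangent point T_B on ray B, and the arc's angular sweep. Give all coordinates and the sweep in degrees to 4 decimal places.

bisector direction at 126.7800° = (-0.598744,0.800940)
center distance |VC| = r/sin(θ/2) = 1.418936/sin(80.3175°) = 1.439441
C = V + |VC|·bis = (17.2824,-8.0580)
T_A = V + ((C−V)·d_A)·d_A = V + 0.2421·d_A = (18.3111,-9.0354)
T_B = V + ((C−V)·d_B)·d_B = V + 0.2421·d_B = (17.9288,-9.3212)
sweep = 180° − θ = 19.3650°

center=(17.2824,-8.0580) T_A=(18.3111,-9.0354) T_B=(17.9288,-9.3212) sweep=19.3650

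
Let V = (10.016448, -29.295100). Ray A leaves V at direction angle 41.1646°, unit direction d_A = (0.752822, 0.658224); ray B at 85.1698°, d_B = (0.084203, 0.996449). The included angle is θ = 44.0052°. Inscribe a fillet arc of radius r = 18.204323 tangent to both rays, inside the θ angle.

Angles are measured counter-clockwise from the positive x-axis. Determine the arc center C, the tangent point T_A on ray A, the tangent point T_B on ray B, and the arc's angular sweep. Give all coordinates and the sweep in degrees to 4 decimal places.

center=(31.9496,14.0634) T_A=(43.9321,0.3588) T_B=(13.8099,15.5963) sweep=135.9948

bisector direction at 63.1672° = (0.451388,0.892328)
center distance |VC| = r/sin(θ/2) = 18.204323/sin(22.0026°) = 48.590385
C = V + |VC|·bis = (31.9496,14.0634)
T_A = V + ((C−V)·d_A)·d_A = V + 45.0514·d_A = (43.9321,0.3588)
T_B = V + ((C−V)·d_B)·d_B = V + 45.0514·d_B = (13.8099,15.5963)
sweep = 180° − θ = 135.9948°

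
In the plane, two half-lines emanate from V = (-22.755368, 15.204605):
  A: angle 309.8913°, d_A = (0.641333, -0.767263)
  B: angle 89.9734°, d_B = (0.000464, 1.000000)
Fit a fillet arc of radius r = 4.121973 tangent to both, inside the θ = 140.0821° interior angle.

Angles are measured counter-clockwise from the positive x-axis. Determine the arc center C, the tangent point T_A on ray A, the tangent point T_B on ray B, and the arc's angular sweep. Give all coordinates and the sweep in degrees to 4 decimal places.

bisector direction at 19.9323° = (0.940096,0.340910)
center distance |VC| = r/sin(θ/2) = 4.121973/sin(70.0410°) = 4.385370
C = V + |VC|·bis = (-18.6327,16.6996)
T_A = V + ((C−V)·d_A)·d_A = V + 1.4969·d_A = (-21.7953,14.0561)
T_B = V + ((C−V)·d_B)·d_B = V + 1.4969·d_B = (-22.7547,16.7015)
sweep = 180° − θ = 39.9179°

center=(-18.6327,16.6996) T_A=(-21.7953,14.0561) T_B=(-22.7547,16.7015) sweep=39.9179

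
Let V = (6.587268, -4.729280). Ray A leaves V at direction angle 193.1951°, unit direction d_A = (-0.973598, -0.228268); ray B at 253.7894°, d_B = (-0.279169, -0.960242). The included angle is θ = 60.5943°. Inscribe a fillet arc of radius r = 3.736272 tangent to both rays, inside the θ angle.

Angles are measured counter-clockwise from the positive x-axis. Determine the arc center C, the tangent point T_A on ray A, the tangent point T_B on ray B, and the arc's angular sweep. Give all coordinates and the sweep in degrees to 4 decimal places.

bisector direction at 223.4923° = (-0.725467,-0.688256)
center distance |VC| = r/sin(θ/2) = 3.736272/sin(30.2971°) = 7.406116
C = V + |VC|·bis = (1.2144,-9.8266)
T_A = V + ((C−V)·d_A)·d_A = V + 6.3946·d_A = (0.3615,-6.1890)
T_B = V + ((C−V)·d_B)·d_B = V + 6.3946·d_B = (4.8021,-10.8696)
sweep = 180° − θ = 119.4057°

center=(1.2144,-9.8266) T_A=(0.3615,-6.1890) T_B=(4.8021,-10.8696) sweep=119.4057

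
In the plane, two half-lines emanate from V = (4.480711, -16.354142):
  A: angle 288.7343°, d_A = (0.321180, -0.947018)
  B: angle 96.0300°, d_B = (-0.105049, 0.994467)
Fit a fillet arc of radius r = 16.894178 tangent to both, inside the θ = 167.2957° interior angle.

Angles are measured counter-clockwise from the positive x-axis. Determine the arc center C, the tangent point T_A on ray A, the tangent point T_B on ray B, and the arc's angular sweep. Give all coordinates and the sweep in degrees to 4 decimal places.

bisector direction at 12.3822° = (0.976739,0.214431)
center distance |VC| = r/sin(θ/2) = 16.894178/sin(83.6479°) = 16.998538
C = V + |VC|·bis = (21.0838,-12.7091)
T_A = V + ((C−V)·d_A)·d_A = V + 1.8807·d_A = (5.0848,-18.1352)
T_B = V + ((C−V)·d_B)·d_B = V + 1.8807·d_B = (4.2831,-14.4838)
sweep = 180° − θ = 12.7043°

center=(21.0838,-12.7091) T_A=(5.0848,-18.1352) T_B=(4.2831,-14.4838) sweep=12.7043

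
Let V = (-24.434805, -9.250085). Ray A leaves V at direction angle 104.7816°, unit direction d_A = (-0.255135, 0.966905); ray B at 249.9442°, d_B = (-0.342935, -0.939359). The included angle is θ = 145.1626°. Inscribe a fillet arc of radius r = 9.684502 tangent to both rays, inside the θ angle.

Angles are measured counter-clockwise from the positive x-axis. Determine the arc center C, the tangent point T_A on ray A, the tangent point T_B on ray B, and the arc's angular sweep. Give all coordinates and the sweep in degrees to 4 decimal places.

center=(-34.5740,-8.7831) T_A=(-25.2100,-6.3122) T_B=(-25.4768,-12.1042) sweep=34.8374

bisector direction at 177.3629° = (-0.998941,0.046010)
center distance |VC| = r/sin(θ/2) = 9.684502/sin(72.5813°) = 10.149952
C = V + |VC|·bis = (-34.5740,-8.7831)
T_A = V + ((C−V)·d_A)·d_A = V + 3.0384·d_A = (-25.2100,-6.3122)
T_B = V + ((C−V)·d_B)·d_B = V + 3.0384·d_B = (-25.4768,-12.1042)
sweep = 180° − θ = 34.8374°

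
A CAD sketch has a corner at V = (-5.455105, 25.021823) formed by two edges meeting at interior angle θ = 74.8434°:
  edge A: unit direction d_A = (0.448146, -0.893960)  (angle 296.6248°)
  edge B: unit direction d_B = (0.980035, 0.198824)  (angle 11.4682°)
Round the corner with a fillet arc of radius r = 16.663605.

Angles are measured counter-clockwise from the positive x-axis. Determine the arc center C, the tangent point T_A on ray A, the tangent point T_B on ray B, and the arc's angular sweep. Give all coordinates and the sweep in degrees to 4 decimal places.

center=(19.2012,13.0209) T_A=(4.3046,5.5532) T_B=(15.8881,29.3518) sweep=105.1566

bisector direction at 334.0465° = (0.899150,-0.437642)
center distance |VC| = r/sin(θ/2) = 16.663605/sin(37.4217°) = 27.421828
C = V + |VC|·bis = (19.2012,13.0209)
T_A = V + ((C−V)·d_A)·d_A = V + 21.7780·d_A = (4.3046,5.5532)
T_B = V + ((C−V)·d_B)·d_B = V + 21.7780·d_B = (15.8881,29.3518)
sweep = 180° − θ = 105.1566°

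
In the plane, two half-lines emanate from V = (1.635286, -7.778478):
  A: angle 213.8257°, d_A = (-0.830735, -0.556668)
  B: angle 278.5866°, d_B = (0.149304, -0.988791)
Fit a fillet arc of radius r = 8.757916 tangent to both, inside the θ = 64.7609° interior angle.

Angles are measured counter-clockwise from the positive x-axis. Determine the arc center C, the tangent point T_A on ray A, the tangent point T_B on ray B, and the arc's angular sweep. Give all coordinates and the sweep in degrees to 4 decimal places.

bisector direction at 246.2062° = (-0.403447,-0.915003)
center distance |VC| = r/sin(θ/2) = 8.757916/sin(32.3805°) = 16.353471
C = V + |VC|·bis = (-4.9625,-22.7420)
T_A = V + ((C−V)·d_A)·d_A = V + 13.8107·d_A = (-9.8377,-15.4664)
T_B = V + ((C−V)·d_B)·d_B = V + 13.8107·d_B = (3.6973,-21.4344)
sweep = 180° − θ = 115.2391°

center=(-4.9625,-22.7420) T_A=(-9.8377,-15.4664) T_B=(3.6973,-21.4344) sweep=115.2391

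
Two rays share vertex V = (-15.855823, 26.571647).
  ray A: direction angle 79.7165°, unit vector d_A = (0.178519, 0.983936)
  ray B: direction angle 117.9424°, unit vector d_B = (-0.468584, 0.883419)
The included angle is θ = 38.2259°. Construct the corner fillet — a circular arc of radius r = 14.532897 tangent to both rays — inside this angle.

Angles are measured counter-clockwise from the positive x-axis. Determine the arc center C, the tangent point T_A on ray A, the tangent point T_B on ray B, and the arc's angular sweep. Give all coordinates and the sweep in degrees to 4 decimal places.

bisector direction at 98.8294° = (-0.153494,0.988150)
center distance |VC| = r/sin(θ/2) = 14.532897/sin(19.1130°) = 44.384546
C = V + |VC|·bis = (-22.6686,70.4302)
T_A = V + ((C−V)·d_A)·d_A = V + 41.9378·d_A = (-8.3691,67.8358)
T_B = V + ((C−V)·d_B)·d_B = V + 41.9378·d_B = (-35.5072,63.6203)
sweep = 180° − θ = 141.7741°

center=(-22.6686,70.4302) T_A=(-8.3691,67.8358) T_B=(-35.5072,63.6203) sweep=141.7741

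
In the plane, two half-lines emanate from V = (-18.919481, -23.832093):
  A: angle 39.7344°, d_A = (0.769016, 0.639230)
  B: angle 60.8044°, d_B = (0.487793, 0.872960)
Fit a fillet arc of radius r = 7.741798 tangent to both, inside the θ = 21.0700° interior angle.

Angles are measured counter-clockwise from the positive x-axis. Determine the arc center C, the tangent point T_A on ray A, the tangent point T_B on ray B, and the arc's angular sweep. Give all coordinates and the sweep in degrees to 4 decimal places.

center=(8.1451,8.7320) T_A=(13.0939,2.7784) T_B=(1.3869,12.5084) sweep=158.9300

bisector direction at 50.2694° = (0.639179,0.769058)
center distance |VC| = r/sin(θ/2) = 7.741798/sin(10.5350°) = 42.342824
C = V + |VC|·bis = (8.1451,8.7320)
T_A = V + ((C−V)·d_A)·d_A = V + 41.6291·d_A = (13.0939,2.7784)
T_B = V + ((C−V)·d_B)·d_B = V + 41.6291·d_B = (1.3869,12.5084)
sweep = 180° − θ = 158.9300°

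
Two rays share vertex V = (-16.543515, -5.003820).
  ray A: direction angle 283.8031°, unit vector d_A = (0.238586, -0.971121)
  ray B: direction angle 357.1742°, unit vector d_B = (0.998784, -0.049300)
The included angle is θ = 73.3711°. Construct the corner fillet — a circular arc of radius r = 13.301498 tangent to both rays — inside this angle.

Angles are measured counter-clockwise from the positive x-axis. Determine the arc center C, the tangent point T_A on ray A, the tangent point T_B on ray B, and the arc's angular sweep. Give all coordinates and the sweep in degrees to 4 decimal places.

center=(0.6337,-19.1694) T_A=(-12.2836,-22.3429) T_B=(1.2895,-5.8840) sweep=106.6289

bisector direction at 320.4887° = (0.771499,-0.636231)
center distance |VC| = r/sin(θ/2) = 13.301498/sin(36.6855°) = 22.264794
C = V + |VC|·bis = (0.6337,-19.1694)
T_A = V + ((C−V)·d_A)·d_A = V + 17.8547·d_A = (-12.2836,-22.3429)
T_B = V + ((C−V)·d_B)·d_B = V + 17.8547·d_B = (1.2895,-5.8840)
sweep = 180° − θ = 106.6289°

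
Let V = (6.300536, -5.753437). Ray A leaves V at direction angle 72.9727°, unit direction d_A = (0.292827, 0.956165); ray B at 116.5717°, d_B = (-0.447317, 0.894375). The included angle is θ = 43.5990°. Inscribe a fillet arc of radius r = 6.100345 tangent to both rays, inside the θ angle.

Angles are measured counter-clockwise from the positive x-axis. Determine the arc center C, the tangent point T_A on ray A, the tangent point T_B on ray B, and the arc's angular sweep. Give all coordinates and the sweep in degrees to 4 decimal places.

bisector direction at 94.7722° = (-0.083194,0.996533)
center distance |VC| = r/sin(θ/2) = 6.100345/sin(21.7995°) = 16.427050
C = V + |VC|·bis = (4.9339,10.6167)
T_A = V + ((C−V)·d_A)·d_A = V + 15.2523·d_A = (10.7668,8.8303)
T_B = V + ((C−V)·d_B)·d_B = V + 15.2523·d_B = (-0.5221,7.8879)
sweep = 180° − θ = 136.4010°

center=(4.9339,10.6167) T_A=(10.7668,8.8303) T_B=(-0.5221,7.8879) sweep=136.4010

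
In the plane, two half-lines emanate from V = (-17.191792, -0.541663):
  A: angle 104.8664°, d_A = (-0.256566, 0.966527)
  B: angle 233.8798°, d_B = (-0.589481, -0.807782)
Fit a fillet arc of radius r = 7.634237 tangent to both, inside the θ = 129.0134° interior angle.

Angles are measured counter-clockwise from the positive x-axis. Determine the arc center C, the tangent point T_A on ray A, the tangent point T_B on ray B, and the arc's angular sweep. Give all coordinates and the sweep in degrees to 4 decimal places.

center=(-25.5045,1.0180) T_A=(-18.1258,2.9767) T_B=(-19.3376,-3.4822) sweep=50.9866

bisector direction at 169.3731° = (-0.982849,0.184413)
center distance |VC| = r/sin(θ/2) = 7.634237/sin(64.5067°) = 8.457717
C = V + |VC|·bis = (-25.5045,1.0180)
T_A = V + ((C−V)·d_A)·d_A = V + 3.6402·d_A = (-18.1258,2.9767)
T_B = V + ((C−V)·d_B)·d_B = V + 3.6402·d_B = (-19.3376,-3.4822)
sweep = 180° − θ = 50.9866°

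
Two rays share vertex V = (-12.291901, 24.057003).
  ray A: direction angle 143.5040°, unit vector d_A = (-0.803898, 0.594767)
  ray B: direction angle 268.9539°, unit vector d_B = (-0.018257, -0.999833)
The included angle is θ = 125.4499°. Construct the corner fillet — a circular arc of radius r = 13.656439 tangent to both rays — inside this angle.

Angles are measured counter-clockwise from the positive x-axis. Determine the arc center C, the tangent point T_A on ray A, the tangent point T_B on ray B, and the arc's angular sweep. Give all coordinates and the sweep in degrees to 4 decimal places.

center=(-26.0746,17.2664) T_A=(-17.9522,28.2448) T_B=(-12.4204,17.0171) sweep=54.5501

bisector direction at 206.2289° = (-0.897035,-0.441959)
center distance |VC| = r/sin(θ/2) = 13.656439/sin(62.7249°) = 15.364739
C = V + |VC|·bis = (-26.0746,17.2664)
T_A = V + ((C−V)·d_A)·d_A = V + 7.0411·d_A = (-17.9522,28.2448)
T_B = V + ((C−V)·d_B)·d_B = V + 7.0411·d_B = (-12.4204,17.0171)
sweep = 180° − θ = 54.5501°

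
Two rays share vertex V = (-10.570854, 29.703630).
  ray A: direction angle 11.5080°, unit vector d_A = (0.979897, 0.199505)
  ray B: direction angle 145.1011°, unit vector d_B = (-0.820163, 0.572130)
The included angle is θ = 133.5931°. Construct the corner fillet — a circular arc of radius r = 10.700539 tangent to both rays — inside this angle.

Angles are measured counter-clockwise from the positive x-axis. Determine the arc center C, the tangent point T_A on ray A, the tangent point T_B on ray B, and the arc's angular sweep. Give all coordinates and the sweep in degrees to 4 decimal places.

center=(-8.2109,41.1042) T_A=(-6.0760,30.6188) T_B=(-14.3330,32.3280) sweep=46.4069

bisector direction at 78.3046° = (0.202710,0.979239)
center distance |VC| = r/sin(θ/2) = 10.700539/sin(66.7965°) = 11.642263
C = V + |VC|·bis = (-8.2109,41.1042)
T_A = V + ((C−V)·d_A)·d_A = V + 4.5870·d_A = (-6.0760,30.6188)
T_B = V + ((C−V)·d_B)·d_B = V + 4.5870·d_B = (-14.3330,32.3280)
sweep = 180° − θ = 46.4069°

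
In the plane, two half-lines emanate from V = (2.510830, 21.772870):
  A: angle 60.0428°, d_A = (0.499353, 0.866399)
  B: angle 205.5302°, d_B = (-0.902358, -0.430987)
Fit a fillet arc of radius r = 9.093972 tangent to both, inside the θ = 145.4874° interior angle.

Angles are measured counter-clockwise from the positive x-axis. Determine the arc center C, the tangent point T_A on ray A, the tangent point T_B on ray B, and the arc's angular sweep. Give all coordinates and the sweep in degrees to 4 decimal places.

center=(-3.9576,28.7614) T_A=(3.9214,24.2203) T_B=(-0.0382,20.5554) sweep=34.5126

bisector direction at 132.7865° = (-0.679268,0.733890)
center distance |VC| = r/sin(θ/2) = 9.093972/sin(72.7437°) = 9.522610
C = V + |VC|·bis = (-3.9576,28.7614)
T_A = V + ((C−V)·d_A)·d_A = V + 2.8248·d_A = (3.9214,24.2203)
T_B = V + ((C−V)·d_B)·d_B = V + 2.8248·d_B = (-0.0382,20.5554)
sweep = 180° − θ = 34.5126°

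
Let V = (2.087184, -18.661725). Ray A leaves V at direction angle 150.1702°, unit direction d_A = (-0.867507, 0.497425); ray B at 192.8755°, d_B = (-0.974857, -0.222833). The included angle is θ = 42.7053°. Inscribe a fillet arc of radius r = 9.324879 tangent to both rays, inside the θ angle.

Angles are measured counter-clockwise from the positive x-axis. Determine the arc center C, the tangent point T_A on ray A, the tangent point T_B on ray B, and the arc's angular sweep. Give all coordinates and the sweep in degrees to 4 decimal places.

bisector direction at 171.5228° = (-0.989075,0.147415)
center distance |VC| = r/sin(θ/2) = 9.324879/sin(21.3527°) = 25.610255
C = V + |VC|·bis = (-23.2433,-14.8864)
T_A = V + ((C−V)·d_A)·d_A = V + 23.8523·d_A = (-18.6048,-6.7970)
T_B = V + ((C−V)·d_B)·d_B = V + 23.8523·d_B = (-21.1654,-23.9768)
sweep = 180° − θ = 137.2947°

center=(-23.2433,-14.8864) T_A=(-18.6048,-6.7970) T_B=(-21.1654,-23.9768) sweep=137.2947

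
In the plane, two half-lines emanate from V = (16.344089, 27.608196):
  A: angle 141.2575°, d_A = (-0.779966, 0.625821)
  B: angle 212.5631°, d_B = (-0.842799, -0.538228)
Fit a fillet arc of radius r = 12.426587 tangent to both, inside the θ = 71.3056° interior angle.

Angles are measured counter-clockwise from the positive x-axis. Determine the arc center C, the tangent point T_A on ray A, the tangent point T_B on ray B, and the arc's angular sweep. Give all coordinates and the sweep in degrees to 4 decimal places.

bisector direction at 176.9103° = (-0.998546,0.053899)
center distance |VC| = r/sin(θ/2) = 12.426587/sin(35.6528°) = 21.319580
C = V + |VC|·bis = (-4.9445,28.7573)
T_A = V + ((C−V)·d_A)·d_A = V + 17.3235·d_A = (2.8323,38.4496)
T_B = V + ((C−V)·d_B)·d_B = V + 17.3235·d_B = (1.7438,18.2842)
sweep = 180° − θ = 108.6944°

center=(-4.9445,28.7573) T_A=(2.8323,38.4496) T_B=(1.7438,18.2842) sweep=108.6944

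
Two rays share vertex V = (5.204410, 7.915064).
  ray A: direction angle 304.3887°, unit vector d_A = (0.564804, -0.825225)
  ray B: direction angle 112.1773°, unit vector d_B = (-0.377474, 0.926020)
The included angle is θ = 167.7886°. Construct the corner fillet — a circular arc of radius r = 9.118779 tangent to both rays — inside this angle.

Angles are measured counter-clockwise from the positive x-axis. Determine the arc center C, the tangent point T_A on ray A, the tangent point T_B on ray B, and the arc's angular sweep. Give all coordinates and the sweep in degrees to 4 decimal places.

center=(13.2804,12.2604) T_A=(5.7553,7.1101) T_B=(4.8362,8.8183) sweep=12.2114

bisector direction at 28.2830° = (0.880618,0.473827)
center distance |VC| = r/sin(θ/2) = 9.118779/sin(83.8943°) = 9.170802
C = V + |VC|·bis = (13.2804,12.2604)
T_A = V + ((C−V)·d_A)·d_A = V + 0.9754·d_A = (5.7553,7.1101)
T_B = V + ((C−V)·d_B)·d_B = V + 0.9754·d_B = (4.8362,8.8183)
sweep = 180° − θ = 12.2114°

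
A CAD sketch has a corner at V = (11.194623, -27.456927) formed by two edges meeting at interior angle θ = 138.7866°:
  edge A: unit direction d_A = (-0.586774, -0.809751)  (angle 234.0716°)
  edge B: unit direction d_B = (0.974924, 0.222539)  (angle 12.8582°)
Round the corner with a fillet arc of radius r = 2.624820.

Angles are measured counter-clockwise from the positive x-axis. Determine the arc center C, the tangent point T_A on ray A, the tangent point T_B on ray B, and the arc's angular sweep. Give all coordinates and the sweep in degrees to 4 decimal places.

bisector direction at 303.4649° = (0.551426,-0.834224)
center distance |VC| = r/sin(θ/2) = 2.624820/sin(69.3933°) = 2.804240
C = V + |VC|·bis = (12.7410,-29.7963)
T_A = V + ((C−V)·d_A)·d_A = V + 0.9870·d_A = (10.6155,-28.2561)
T_B = V + ((C−V)·d_B)·d_B = V + 0.9870·d_B = (12.1568,-27.2373)
sweep = 180° − θ = 41.2134°

center=(12.7410,-29.7963) T_A=(10.6155,-28.2561) T_B=(12.1568,-27.2373) sweep=41.2134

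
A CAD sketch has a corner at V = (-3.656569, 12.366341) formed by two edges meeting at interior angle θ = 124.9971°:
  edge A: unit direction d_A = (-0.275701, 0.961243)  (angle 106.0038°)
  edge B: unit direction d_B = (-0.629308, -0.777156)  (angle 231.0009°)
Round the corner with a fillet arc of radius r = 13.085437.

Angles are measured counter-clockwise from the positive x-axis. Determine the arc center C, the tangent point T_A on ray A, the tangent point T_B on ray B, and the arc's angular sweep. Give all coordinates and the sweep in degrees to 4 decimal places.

center=(-18.1130,15.3069) T_A=(-5.5347,18.9146) T_B=(-7.9436,7.0721) sweep=55.0029

bisector direction at 168.5023° = (-0.979933,0.199328)
center distance |VC| = r/sin(θ/2) = 13.085437/sin(62.4986°) = 14.752480
C = V + |VC|·bis = (-18.1130,15.3069)
T_A = V + ((C−V)·d_A)·d_A = V + 6.8123·d_A = (-5.5347,18.9146)
T_B = V + ((C−V)·d_B)·d_B = V + 6.8123·d_B = (-7.9436,7.0721)
sweep = 180° − θ = 55.0029°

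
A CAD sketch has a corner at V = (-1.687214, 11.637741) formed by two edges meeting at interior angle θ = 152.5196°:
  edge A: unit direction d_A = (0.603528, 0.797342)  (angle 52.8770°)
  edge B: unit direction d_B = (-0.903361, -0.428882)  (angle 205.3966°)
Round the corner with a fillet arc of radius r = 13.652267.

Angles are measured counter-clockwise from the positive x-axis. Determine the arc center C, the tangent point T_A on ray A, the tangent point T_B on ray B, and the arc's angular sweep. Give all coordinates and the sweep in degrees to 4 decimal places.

bisector direction at 129.1368° = (-0.631174,0.775641)
center distance |VC| = r/sin(θ/2) = 13.652267/sin(76.2598°) = 14.054468
C = V + |VC|·bis = (-10.5580,22.5390)
T_A = V + ((C−V)·d_A)·d_A = V + 3.3382·d_A = (0.3275,14.2994)
T_B = V + ((C−V)·d_B)·d_B = V + 3.3382·d_B = (-4.7028,10.2060)
sweep = 180° − θ = 27.4804°

center=(-10.5580,22.5390) T_A=(0.3275,14.2994) T_B=(-4.7028,10.2060) sweep=27.4804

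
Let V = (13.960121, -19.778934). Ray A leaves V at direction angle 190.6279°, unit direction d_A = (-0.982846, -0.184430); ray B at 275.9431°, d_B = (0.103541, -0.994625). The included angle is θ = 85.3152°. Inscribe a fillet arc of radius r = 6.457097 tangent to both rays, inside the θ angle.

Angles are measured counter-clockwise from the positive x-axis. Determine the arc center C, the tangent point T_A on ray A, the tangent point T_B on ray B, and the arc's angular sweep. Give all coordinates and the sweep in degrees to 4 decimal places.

center=(8.2633,-27.4177) T_A=(7.0724,-21.0714) T_B=(14.6857,-26.7492) sweep=94.6848

bisector direction at 233.2855° = (-0.597828,-0.801624)
center distance |VC| = r/sin(θ/2) = 6.457097/sin(42.6576°) = 9.529144
C = V + |VC|·bis = (8.2633,-27.4177)
T_A = V + ((C−V)·d_A)·d_A = V + 7.0079·d_A = (7.0724,-21.0714)
T_B = V + ((C−V)·d_B)·d_B = V + 7.0079·d_B = (14.6857,-26.7492)
sweep = 180° − θ = 94.6848°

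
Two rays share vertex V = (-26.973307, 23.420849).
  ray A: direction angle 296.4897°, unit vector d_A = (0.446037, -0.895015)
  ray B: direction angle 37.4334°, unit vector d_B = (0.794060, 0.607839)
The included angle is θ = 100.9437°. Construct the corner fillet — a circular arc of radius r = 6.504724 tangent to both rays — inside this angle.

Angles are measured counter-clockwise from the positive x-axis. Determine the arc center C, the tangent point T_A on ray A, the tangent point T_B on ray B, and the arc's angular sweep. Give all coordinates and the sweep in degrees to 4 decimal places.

bisector direction at 346.9616° = (0.974219,-0.225605)
center distance |VC| = r/sin(θ/2) = 6.504724/sin(50.4719°) = 8.433324
C = V + |VC|·bis = (-18.7574,21.5182)
T_A = V + ((C−V)·d_A)·d_A = V + 5.3675·d_A = (-24.5792,18.6169)
T_B = V + ((C−V)·d_B)·d_B = V + 5.3675·d_B = (-22.7112,26.6834)
sweep = 180° − θ = 79.0563°

center=(-18.7574,21.5182) T_A=(-24.5792,18.6169) T_B=(-22.7112,26.6834) sweep=79.0563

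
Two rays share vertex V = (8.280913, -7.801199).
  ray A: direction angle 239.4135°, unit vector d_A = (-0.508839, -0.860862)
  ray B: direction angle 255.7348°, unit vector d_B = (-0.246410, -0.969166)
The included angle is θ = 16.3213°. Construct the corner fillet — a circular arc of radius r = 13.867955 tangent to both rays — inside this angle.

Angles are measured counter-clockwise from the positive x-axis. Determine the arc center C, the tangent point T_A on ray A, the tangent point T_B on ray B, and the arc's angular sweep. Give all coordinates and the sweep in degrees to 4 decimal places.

bisector direction at 247.5742° = (-0.381487,-0.924374)
center distance |VC| = r/sin(θ/2) = 13.867955/sin(8.1607°) = 97.696651
C = V + |VC|·bis = (-28.9891,-98.1094)
T_A = V + ((C−V)·d_A)·d_A = V + 96.7074·d_A = (-40.9275,-91.0529)
T_B = V + ((C−V)·d_B)·d_B = V + 96.7074·d_B = (-15.5488,-101.5267)
sweep = 180° − θ = 163.6787°

center=(-28.9891,-98.1094) T_A=(-40.9275,-91.0529) T_B=(-15.5488,-101.5267) sweep=163.6787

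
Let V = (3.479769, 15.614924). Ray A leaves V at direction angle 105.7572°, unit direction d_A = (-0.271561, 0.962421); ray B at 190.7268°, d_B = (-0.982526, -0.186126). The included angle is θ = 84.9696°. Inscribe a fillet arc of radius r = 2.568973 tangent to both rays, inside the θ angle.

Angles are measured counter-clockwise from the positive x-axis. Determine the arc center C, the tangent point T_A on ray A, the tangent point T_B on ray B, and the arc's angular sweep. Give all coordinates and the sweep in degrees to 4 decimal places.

bisector direction at 148.2420° = (-0.850279,0.526333)
center distance |VC| = r/sin(θ/2) = 2.568973/sin(42.4848°) = 3.803662
C = V + |VC|·bis = (0.2456,17.6169)
T_A = V + ((C−V)·d_A)·d_A = V + 2.8050·d_A = (2.7180,18.3145)
T_B = V + ((C−V)·d_B)·d_B = V + 2.8050·d_B = (0.7237,15.0928)
sweep = 180° − θ = 95.0304°

center=(0.2456,17.6169) T_A=(2.7180,18.3145) T_B=(0.7237,15.0928) sweep=95.0304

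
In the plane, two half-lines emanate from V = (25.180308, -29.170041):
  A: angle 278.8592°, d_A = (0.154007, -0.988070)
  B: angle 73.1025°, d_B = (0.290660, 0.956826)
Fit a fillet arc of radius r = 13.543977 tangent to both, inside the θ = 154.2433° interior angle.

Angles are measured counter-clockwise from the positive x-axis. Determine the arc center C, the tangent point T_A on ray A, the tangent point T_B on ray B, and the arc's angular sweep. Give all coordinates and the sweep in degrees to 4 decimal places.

center=(39.0396,-30.1438) T_A=(25.6572,-32.2297) T_B=(26.0804,-26.2071) sweep=25.7567

bisector direction at 355.9808° = (0.997541,-0.070090)
center distance |VC| = r/sin(θ/2) = 13.543977/sin(77.1217°) = 13.893460
C = V + |VC|·bis = (39.0396,-30.1438)
T_A = V + ((C−V)·d_A)·d_A = V + 3.0966·d_A = (25.6572,-32.2297)
T_B = V + ((C−V)·d_B)·d_B = V + 3.0966·d_B = (26.0804,-26.2071)
sweep = 180° − θ = 25.7567°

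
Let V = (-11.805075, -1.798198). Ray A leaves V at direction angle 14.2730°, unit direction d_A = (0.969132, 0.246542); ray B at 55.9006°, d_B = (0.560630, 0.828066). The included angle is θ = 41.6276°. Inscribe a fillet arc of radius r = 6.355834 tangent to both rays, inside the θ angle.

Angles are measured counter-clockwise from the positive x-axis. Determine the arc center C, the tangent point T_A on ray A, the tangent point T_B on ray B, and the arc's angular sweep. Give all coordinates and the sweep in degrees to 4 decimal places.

bisector direction at 35.0868° = (0.818282,0.574817)
center distance |VC| = r/sin(θ/2) = 6.355834/sin(20.8138°) = 17.887024
C = V + |VC|·bis = (2.8316,8.4836)
T_A = V + ((C−V)·d_A)·d_A = V + 16.7197·d_A = (4.3985,2.3239)
T_B = V + ((C−V)·d_B)·d_B = V + 16.7197·d_B = (-2.4315,12.0468)
sweep = 180° − θ = 138.3724°

center=(2.8316,8.4836) T_A=(4.3985,2.3239) T_B=(-2.4315,12.0468) sweep=138.3724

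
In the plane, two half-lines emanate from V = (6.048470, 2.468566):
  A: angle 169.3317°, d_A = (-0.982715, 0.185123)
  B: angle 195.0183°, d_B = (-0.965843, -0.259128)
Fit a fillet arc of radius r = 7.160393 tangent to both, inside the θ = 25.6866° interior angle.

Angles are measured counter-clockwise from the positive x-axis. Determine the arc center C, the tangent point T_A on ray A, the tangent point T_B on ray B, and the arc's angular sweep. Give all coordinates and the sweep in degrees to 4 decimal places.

center=(-26.1409,1.2460) T_A=(-24.8154,8.2827) T_B=(-24.2855,-5.6698) sweep=154.3134

bisector direction at 182.1750° = (-0.999280,-0.037952)
center distance |VC| = r/sin(θ/2) = 7.160393/sin(12.8433°) = 32.212613
C = V + |VC|·bis = (-26.1409,1.2460)
T_A = V + ((C−V)·d_A)·d_A = V + 31.4067·d_A = (-24.8154,8.2827)
T_B = V + ((C−V)·d_B)·d_B = V + 31.4067·d_B = (-24.2855,-5.6698)
sweep = 180° − θ = 154.3134°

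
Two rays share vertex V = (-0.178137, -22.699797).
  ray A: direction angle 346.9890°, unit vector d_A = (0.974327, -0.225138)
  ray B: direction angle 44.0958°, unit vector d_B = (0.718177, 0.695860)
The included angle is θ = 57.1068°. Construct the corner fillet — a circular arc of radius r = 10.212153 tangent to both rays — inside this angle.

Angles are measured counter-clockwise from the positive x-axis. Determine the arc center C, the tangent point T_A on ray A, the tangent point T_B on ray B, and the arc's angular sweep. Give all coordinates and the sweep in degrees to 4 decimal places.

center=(20.4059,-16.9749) T_A=(18.1068,-26.9249) T_B=(13.2997,-9.6408) sweep=122.8932

bisector direction at 15.5424° = (0.963432,0.267951)
center distance |VC| = r/sin(θ/2) = 10.212153/sin(28.5534°) = 21.365337
C = V + |VC|·bis = (20.4059,-16.9749)
T_A = V + ((C−V)·d_A)·d_A = V + 18.7667·d_A = (18.1068,-26.9249)
T_B = V + ((C−V)·d_B)·d_B = V + 18.7667·d_B = (13.2997,-9.6408)
sweep = 180° − θ = 122.8932°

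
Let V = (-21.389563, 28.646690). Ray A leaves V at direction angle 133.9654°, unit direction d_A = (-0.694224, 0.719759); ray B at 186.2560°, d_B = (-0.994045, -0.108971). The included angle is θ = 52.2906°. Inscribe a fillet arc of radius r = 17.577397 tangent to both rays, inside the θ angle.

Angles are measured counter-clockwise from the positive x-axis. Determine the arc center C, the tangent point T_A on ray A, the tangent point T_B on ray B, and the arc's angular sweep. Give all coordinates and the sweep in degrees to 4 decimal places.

center=(-58.9000,42.2174) T_A=(-46.2485,54.4200) T_B=(-56.9846,24.7446) sweep=127.7094

bisector direction at 160.1107° = (-0.940352,0.340204)
center distance |VC| = r/sin(θ/2) = 17.577397/sin(26.1453°) = 39.889788
C = V + |VC|·bis = (-58.9000,42.2174)
T_A = V + ((C−V)·d_A)·d_A = V + 35.8082·d_A = (-46.2485,54.4200)
T_B = V + ((C−V)·d_B)·d_B = V + 35.8082·d_B = (-56.9846,24.7446)
sweep = 180° − θ = 127.7094°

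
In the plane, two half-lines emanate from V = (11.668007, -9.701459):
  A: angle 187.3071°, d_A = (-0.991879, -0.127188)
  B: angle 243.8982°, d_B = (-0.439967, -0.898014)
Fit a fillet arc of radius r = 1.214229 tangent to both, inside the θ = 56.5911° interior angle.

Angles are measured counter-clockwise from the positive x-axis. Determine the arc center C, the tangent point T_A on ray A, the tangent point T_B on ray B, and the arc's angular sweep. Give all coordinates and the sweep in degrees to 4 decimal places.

bisector direction at 215.6026° = (-0.813074,-0.582161)
center distance |VC| = r/sin(θ/2) = 1.214229/sin(28.2955°) = 2.561557
C = V + |VC|·bis = (9.5853,-11.1927)
T_A = V + ((C−V)·d_A)·d_A = V + 2.2555·d_A = (9.4308,-9.9883)
T_B = V + ((C−V)·d_B)·d_B = V + 2.2555·d_B = (10.6757,-11.7269)
sweep = 180° − θ = 123.4089°

center=(9.5853,-11.1927) T_A=(9.4308,-9.9883) T_B=(10.6757,-11.7269) sweep=123.4089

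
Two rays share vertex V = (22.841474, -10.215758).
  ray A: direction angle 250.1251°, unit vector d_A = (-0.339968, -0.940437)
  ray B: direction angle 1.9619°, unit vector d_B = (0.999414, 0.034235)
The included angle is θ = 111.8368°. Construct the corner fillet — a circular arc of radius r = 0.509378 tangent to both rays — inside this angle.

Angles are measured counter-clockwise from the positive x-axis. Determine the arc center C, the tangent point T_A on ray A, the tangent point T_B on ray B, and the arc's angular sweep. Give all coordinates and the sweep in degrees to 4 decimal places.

center=(23.2033,-10.7130) T_A=(22.7243,-10.5399) T_B=(23.1859,-10.2040) sweep=68.1632

bisector direction at 306.0435° = (0.588399,-0.808571)
center distance |VC| = r/sin(θ/2) = 0.509378/sin(55.9184°) = 0.615012
C = V + |VC|·bis = (23.2033,-10.7130)
T_A = V + ((C−V)·d_A)·d_A = V + 0.3446·d_A = (22.7243,-10.5399)
T_B = V + ((C−V)·d_B)·d_B = V + 0.3446·d_B = (23.1859,-10.2040)
sweep = 180° − θ = 68.1632°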